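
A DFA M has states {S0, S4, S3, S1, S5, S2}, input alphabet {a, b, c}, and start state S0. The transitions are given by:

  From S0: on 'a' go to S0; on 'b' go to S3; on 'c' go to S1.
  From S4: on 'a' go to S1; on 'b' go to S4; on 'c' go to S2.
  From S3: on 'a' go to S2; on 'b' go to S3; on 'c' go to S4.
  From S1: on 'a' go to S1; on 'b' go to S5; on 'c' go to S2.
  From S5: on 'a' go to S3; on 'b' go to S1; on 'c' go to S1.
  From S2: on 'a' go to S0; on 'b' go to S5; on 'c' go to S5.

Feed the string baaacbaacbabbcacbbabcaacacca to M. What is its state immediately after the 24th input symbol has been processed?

S2

Trace: S0 -b-> S3 -a-> S2 -a-> S0 -a-> S0 -c-> S1 -b-> S5 -a-> S3 -a-> S2 -c-> S5 -b-> S1 -a-> S1 -b-> S5 -b-> S1 -c-> S2 -a-> S0 -c-> S1 -b-> S5 -b-> S1 -a-> S1 -b-> S5 -c-> S1 -a-> S1 -a-> S1 -c-> S2
After 24 symbols: S2.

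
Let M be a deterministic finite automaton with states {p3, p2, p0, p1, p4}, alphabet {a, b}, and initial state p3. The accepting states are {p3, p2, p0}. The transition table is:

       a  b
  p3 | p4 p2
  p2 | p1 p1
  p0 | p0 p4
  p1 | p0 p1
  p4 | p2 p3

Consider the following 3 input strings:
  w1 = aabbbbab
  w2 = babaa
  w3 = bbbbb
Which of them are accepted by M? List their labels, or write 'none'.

w1: Trace: p3 -a-> p4 -a-> p2 -b-> p1 -b-> p1 -b-> p1 -b-> p1 -a-> p0 -b-> p4  → end p4, rejected
w2: Trace: p3 -b-> p2 -a-> p1 -b-> p1 -a-> p0 -a-> p0  → end p0, accepted
w3: Trace: p3 -b-> p2 -b-> p1 -b-> p1 -b-> p1 -b-> p1  → end p1, rejected

w2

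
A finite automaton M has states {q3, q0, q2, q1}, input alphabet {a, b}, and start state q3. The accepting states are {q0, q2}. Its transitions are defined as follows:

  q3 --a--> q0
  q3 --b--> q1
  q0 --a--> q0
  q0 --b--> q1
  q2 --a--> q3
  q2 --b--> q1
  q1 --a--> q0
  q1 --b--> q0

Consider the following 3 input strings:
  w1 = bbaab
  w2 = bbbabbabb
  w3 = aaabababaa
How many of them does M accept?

2

w1:
  start at q3
  read 'b': q3 → q1
  read 'b': q1 → q0
  read 'a': q0 → q0
  read 'a': q0 → q0
  read 'b': q0 → q1
  end q1, rejected
w2:
  start at q3
  read 'b': q3 → q1
  read 'b': q1 → q0
  read 'b': q0 → q1
  read 'a': q1 → q0
  read 'b': q0 → q1
  read 'b': q1 → q0
  read 'a': q0 → q0
  read 'b': q0 → q1
  read 'b': q1 → q0
  end q0, accepted
w3:
  start at q3
  read 'a': q3 → q0
  read 'a': q0 → q0
  read 'a': q0 → q0
  read 'b': q0 → q1
  read 'a': q1 → q0
  read 'b': q0 → q1
  read 'a': q1 → q0
  read 'b': q0 → q1
  read 'a': q1 → q0
  read 'a': q0 → q0
  end q0, accepted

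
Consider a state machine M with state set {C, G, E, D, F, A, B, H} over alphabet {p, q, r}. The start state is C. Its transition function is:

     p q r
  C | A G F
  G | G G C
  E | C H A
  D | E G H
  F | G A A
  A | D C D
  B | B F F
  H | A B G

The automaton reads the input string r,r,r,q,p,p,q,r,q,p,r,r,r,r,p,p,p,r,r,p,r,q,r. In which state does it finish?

C → F → A → D → G → G → G → G → C → G → G → C → F → A → D → E → C → A → D → H → A → D → G → C

C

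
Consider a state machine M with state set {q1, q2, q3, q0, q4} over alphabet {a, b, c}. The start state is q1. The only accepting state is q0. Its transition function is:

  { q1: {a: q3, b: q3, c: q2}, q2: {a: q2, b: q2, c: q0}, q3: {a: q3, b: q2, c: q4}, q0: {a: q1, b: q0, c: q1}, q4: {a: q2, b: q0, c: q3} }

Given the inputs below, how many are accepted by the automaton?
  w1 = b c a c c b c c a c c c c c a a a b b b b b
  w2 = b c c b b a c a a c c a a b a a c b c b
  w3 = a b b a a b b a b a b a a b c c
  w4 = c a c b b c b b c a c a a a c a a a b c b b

w1: Trace: q1 -b-> q3 -c-> q4 -a-> q2 -c-> q0 -c-> q1 -b-> q3 -c-> q4 -c-> q3 -a-> q3 -c-> q4 -c-> q3 -c-> q4 -c-> q3 -c-> q4 -a-> q2 -a-> q2 -a-> q2 -b-> q2 -b-> q2 -b-> q2 -b-> q2 -b-> q2  → end q2, rejected
w2: Trace: q1 -b-> q3 -c-> q4 -c-> q3 -b-> q2 -b-> q2 -a-> q2 -c-> q0 -a-> q1 -a-> q3 -c-> q4 -c-> q3 -a-> q3 -a-> q3 -b-> q2 -a-> q2 -a-> q2 -c-> q0 -b-> q0 -c-> q1 -b-> q3  → end q3, rejected
w3: Trace: q1 -a-> q3 -b-> q2 -b-> q2 -a-> q2 -a-> q2 -b-> q2 -b-> q2 -a-> q2 -b-> q2 -a-> q2 -b-> q2 -a-> q2 -a-> q2 -b-> q2 -c-> q0 -c-> q1  → end q1, rejected
w4: Trace: q1 -c-> q2 -a-> q2 -c-> q0 -b-> q0 -b-> q0 -c-> q1 -b-> q3 -b-> q2 -c-> q0 -a-> q1 -c-> q2 -a-> q2 -a-> q2 -a-> q2 -c-> q0 -a-> q1 -a-> q3 -a-> q3 -b-> q2 -c-> q0 -b-> q0 -b-> q0  → end q0, accepted

1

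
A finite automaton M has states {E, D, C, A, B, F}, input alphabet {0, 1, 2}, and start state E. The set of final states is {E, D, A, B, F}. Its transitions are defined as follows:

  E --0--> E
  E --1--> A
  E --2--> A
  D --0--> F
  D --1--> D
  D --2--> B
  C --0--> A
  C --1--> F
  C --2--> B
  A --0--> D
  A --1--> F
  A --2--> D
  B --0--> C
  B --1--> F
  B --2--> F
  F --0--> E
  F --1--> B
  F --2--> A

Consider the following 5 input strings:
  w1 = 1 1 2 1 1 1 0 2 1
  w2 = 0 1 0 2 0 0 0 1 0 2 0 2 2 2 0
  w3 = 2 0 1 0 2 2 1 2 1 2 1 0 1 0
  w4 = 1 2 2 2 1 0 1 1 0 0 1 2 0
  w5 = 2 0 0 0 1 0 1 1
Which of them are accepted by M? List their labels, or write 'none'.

w1, w2, w3, w4, w5

w1: Trace: E -1-> A -1-> F -2-> A -1-> F -1-> B -1-> F -0-> E -2-> A -1-> F  → end F, accepted
w2: Trace: E -0-> E -1-> A -0-> D -2-> B -0-> C -0-> A -0-> D -1-> D -0-> F -2-> A -0-> D -2-> B -2-> F -2-> A -0-> D  → end D, accepted
w3: Trace: E -2-> A -0-> D -1-> D -0-> F -2-> A -2-> D -1-> D -2-> B -1-> F -2-> A -1-> F -0-> E -1-> A -0-> D  → end D, accepted
w4: Trace: E -1-> A -2-> D -2-> B -2-> F -1-> B -0-> C -1-> F -1-> B -0-> C -0-> A -1-> F -2-> A -0-> D  → end D, accepted
w5: Trace: E -2-> A -0-> D -0-> F -0-> E -1-> A -0-> D -1-> D -1-> D  → end D, accepted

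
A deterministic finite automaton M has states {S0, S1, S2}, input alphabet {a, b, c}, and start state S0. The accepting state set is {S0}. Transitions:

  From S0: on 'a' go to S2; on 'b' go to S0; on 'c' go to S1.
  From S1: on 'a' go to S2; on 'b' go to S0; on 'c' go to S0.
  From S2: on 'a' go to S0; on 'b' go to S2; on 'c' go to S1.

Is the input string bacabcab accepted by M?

start at S0
read 'b': S0 → S0
read 'a': S0 → S2
read 'c': S2 → S1
read 'a': S1 → S2
read 'b': S2 → S2
read 'c': S2 → S1
read 'a': S1 → S2
read 'b': S2 → S2
End state S2 is not accepting.

No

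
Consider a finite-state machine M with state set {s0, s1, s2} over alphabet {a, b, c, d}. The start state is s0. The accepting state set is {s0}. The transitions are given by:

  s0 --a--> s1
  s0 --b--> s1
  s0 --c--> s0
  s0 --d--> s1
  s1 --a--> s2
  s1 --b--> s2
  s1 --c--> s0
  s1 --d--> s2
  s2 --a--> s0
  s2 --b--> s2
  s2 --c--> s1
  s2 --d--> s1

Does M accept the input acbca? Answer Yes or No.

s0 → s1 → s0 → s1 → s0 → s1
End state s1 is not accepting.

No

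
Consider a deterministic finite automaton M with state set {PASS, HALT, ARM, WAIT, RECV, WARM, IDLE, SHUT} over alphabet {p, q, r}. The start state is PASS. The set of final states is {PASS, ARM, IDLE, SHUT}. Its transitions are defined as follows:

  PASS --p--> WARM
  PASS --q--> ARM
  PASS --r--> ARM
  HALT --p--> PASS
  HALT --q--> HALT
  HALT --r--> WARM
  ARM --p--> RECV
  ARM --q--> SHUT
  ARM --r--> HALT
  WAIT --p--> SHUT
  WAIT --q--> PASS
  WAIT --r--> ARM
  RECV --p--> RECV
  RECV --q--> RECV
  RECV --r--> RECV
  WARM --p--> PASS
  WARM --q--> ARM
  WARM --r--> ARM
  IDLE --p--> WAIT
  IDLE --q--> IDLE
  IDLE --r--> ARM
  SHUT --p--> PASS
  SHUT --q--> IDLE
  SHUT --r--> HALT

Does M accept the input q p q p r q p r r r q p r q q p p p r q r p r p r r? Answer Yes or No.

start at PASS
read 'q': PASS → ARM
read 'p': ARM → RECV
read 'q': RECV → RECV
read 'p': RECV → RECV
read 'r': RECV → RECV
read 'q': RECV → RECV
read 'p': RECV → RECV
read 'r': RECV → RECV
read 'r': RECV → RECV
read 'r': RECV → RECV
read 'q': RECV → RECV
read 'p': RECV → RECV
read 'r': RECV → RECV
read 'q': RECV → RECV
read 'q': RECV → RECV
read 'p': RECV → RECV
read 'p': RECV → RECV
read 'p': RECV → RECV
read 'r': RECV → RECV
read 'q': RECV → RECV
read 'r': RECV → RECV
read 'p': RECV → RECV
read 'r': RECV → RECV
read 'p': RECV → RECV
read 'r': RECV → RECV
read 'r': RECV → RECV
End state RECV is not accepting.

No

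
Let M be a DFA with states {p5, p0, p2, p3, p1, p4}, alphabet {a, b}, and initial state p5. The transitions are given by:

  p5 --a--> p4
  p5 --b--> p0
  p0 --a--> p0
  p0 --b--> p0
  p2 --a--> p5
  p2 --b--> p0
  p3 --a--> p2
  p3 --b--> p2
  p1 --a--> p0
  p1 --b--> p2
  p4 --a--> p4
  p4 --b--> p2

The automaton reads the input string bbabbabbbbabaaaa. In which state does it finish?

p0

start at p5
read 'b': p5 → p0
read 'b': p0 → p0
read 'a': p0 → p0
read 'b': p0 → p0
read 'b': p0 → p0
read 'a': p0 → p0
read 'b': p0 → p0
read 'b': p0 → p0
read 'b': p0 → p0
read 'b': p0 → p0
read 'a': p0 → p0
read 'b': p0 → p0
read 'a': p0 → p0
read 'a': p0 → p0
read 'a': p0 → p0
read 'a': p0 → p0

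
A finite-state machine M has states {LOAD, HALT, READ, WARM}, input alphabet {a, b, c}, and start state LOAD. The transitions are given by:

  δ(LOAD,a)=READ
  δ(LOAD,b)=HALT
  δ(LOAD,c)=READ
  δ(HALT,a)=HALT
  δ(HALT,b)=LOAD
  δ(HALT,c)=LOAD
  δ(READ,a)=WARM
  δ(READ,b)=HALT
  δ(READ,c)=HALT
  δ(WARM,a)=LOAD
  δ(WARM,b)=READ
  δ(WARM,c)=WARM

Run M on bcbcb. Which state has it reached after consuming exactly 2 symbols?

LOAD

LOAD → HALT → LOAD
After 2 symbols: LOAD.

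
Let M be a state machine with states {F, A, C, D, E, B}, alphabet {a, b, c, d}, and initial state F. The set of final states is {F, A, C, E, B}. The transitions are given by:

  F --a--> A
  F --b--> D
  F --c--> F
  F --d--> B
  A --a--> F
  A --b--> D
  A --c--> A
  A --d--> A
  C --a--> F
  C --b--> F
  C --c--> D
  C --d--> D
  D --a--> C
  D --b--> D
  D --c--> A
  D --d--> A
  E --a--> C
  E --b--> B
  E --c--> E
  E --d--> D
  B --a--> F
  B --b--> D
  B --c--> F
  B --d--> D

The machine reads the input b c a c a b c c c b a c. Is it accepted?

No

start at F
read 'b': F → D
read 'c': D → A
read 'a': A → F
read 'c': F → F
read 'a': F → A
read 'b': A → D
read 'c': D → A
read 'c': A → A
read 'c': A → A
read 'b': A → D
read 'a': D → C
read 'c': C → D
End state D is not accepting.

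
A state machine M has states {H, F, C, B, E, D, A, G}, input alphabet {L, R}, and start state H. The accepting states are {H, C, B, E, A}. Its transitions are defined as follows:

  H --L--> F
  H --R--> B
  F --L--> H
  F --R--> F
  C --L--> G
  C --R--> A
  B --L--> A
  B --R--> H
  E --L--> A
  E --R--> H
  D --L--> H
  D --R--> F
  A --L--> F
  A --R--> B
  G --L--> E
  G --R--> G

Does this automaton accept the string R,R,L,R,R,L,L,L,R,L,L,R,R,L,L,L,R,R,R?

start at H
read 'R': H → B
read 'R': B → H
read 'L': H → F
read 'R': F → F
read 'R': F → F
read 'L': F → H
read 'L': H → F
read 'L': F → H
read 'R': H → B
read 'L': B → A
read 'L': A → F
read 'R': F → F
read 'R': F → F
read 'L': F → H
read 'L': H → F
read 'L': F → H
read 'R': H → B
read 'R': B → H
read 'R': H → B
End state B is accepting.

Yes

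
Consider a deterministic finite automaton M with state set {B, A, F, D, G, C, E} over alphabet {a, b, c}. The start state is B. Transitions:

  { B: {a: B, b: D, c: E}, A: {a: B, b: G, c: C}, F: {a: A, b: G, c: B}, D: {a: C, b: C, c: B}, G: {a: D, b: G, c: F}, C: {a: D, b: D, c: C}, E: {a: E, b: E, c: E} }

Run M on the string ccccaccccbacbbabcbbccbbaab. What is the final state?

B → E → E → E → E → E → E → E → E → E → E → E → E → E → E → E → E → E → E → E → E → E → E → E → E → E → E

E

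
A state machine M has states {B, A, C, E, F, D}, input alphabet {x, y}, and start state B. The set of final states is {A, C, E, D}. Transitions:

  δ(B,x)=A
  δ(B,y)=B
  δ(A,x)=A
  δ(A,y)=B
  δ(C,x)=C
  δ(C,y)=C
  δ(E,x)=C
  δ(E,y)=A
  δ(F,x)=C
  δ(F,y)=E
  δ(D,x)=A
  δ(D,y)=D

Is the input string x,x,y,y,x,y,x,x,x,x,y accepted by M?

No

Trace: B -x-> A -x-> A -y-> B -y-> B -x-> A -y-> B -x-> A -x-> A -x-> A -x-> A -y-> B
End state B is not accepting.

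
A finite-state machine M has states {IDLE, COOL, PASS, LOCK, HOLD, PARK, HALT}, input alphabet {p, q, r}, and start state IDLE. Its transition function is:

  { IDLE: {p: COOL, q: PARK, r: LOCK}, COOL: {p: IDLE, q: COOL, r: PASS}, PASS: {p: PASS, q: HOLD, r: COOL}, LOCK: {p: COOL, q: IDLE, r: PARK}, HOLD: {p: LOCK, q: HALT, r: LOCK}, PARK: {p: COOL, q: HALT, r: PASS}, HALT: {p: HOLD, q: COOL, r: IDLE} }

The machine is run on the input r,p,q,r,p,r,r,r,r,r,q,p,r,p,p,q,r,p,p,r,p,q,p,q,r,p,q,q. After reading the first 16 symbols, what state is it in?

PARK

IDLE → LOCK → COOL → COOL → PASS → PASS → COOL → PASS → COOL → PASS → COOL → COOL → IDLE → LOCK → COOL → IDLE → PARK
After 16 symbols: PARK.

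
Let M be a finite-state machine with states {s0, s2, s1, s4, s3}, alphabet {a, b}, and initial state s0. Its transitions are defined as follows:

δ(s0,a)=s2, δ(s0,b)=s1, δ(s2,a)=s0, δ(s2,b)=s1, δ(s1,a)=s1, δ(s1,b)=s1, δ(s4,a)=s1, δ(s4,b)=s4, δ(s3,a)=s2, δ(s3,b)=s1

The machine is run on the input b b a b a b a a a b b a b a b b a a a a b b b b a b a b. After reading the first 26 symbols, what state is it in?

start at s0
read 'b': s0 → s1
read 'b': s1 → s1
read 'a': s1 → s1
read 'b': s1 → s1
read 'a': s1 → s1
read 'b': s1 → s1
read 'a': s1 → s1
read 'a': s1 → s1
read 'a': s1 → s1
read 'b': s1 → s1
read 'b': s1 → s1
read 'a': s1 → s1
read 'b': s1 → s1
read 'a': s1 → s1
read 'b': s1 → s1
read 'b': s1 → s1
read 'a': s1 → s1
read 'a': s1 → s1
read 'a': s1 → s1
read 'a': s1 → s1
read 'b': s1 → s1
read 'b': s1 → s1
read 'b': s1 → s1
read 'b': s1 → s1
read 'a': s1 → s1
read 'b': s1 → s1
After 26 symbols: s1.

s1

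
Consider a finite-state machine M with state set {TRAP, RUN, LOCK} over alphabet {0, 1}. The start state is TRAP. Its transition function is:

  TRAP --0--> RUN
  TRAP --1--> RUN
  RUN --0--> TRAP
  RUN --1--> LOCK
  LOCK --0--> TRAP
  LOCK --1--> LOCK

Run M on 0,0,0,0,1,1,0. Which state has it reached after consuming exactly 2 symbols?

TRAP

Trace: TRAP -0-> RUN -0-> TRAP
After 2 symbols: TRAP.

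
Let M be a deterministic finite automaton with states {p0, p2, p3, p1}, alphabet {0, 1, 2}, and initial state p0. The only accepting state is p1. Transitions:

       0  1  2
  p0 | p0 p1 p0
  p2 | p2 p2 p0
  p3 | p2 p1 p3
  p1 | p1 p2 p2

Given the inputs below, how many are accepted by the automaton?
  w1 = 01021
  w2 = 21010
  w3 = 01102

w1:
  start at p0
  read '0': p0 → p0
  read '1': p0 → p1
  read '0': p1 → p1
  read '2': p1 → p2
  read '1': p2 → p2
  end p2, rejected
w2:
  start at p0
  read '2': p0 → p0
  read '1': p0 → p1
  read '0': p1 → p1
  read '1': p1 → p2
  read '0': p2 → p2
  end p2, rejected
w3:
  start at p0
  read '0': p0 → p0
  read '1': p0 → p1
  read '1': p1 → p2
  read '0': p2 → p2
  read '2': p2 → p0
  end p0, rejected

0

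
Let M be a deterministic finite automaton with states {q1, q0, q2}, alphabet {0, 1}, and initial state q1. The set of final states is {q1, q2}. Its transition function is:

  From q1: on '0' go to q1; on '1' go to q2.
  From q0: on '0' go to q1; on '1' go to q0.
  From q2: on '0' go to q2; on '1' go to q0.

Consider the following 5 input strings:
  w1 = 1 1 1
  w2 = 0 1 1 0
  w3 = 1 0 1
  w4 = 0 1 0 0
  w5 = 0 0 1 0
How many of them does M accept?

3

w1: Trace: q1 -1-> q2 -1-> q0 -1-> q0  → end q0, rejected
w2: Trace: q1 -0-> q1 -1-> q2 -1-> q0 -0-> q1  → end q1, accepted
w3: Trace: q1 -1-> q2 -0-> q2 -1-> q0  → end q0, rejected
w4: Trace: q1 -0-> q1 -1-> q2 -0-> q2 -0-> q2  → end q2, accepted
w5: Trace: q1 -0-> q1 -0-> q1 -1-> q2 -0-> q2  → end q2, accepted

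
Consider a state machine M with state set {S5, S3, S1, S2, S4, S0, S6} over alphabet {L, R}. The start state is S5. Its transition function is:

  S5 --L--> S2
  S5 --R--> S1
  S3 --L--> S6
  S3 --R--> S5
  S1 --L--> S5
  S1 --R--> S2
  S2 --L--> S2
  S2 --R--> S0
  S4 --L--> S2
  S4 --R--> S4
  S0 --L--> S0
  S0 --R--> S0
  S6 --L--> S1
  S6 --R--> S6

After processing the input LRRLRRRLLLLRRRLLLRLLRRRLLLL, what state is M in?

start at S5
read 'L': S5 → S2
read 'R': S2 → S0
read 'R': S0 → S0
read 'L': S0 → S0
read 'R': S0 → S0
read 'R': S0 → S0
read 'R': S0 → S0
read 'L': S0 → S0
read 'L': S0 → S0
read 'L': S0 → S0
read 'L': S0 → S0
read 'R': S0 → S0
read 'R': S0 → S0
read 'R': S0 → S0
read 'L': S0 → S0
read 'L': S0 → S0
read 'L': S0 → S0
read 'R': S0 → S0
read 'L': S0 → S0
read 'L': S0 → S0
read 'R': S0 → S0
read 'R': S0 → S0
read 'R': S0 → S0
read 'L': S0 → S0
read 'L': S0 → S0
read 'L': S0 → S0
read 'L': S0 → S0

S0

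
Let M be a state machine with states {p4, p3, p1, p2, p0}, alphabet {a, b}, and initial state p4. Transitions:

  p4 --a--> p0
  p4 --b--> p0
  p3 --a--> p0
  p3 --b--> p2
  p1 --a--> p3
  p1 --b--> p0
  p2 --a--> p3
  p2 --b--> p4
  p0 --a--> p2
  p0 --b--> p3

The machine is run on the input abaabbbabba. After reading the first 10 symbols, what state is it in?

p2

p4 → p0 → p3 → p0 → p2 → p4 → p0 → p3 → p0 → p3 → p2
After 10 symbols: p2.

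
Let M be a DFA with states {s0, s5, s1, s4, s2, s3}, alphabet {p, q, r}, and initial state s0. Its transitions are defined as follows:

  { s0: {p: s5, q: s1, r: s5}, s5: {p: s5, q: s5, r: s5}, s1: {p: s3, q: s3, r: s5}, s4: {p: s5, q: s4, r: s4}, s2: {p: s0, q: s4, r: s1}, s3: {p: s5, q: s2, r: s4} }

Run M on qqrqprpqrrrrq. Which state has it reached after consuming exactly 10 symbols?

start at s0
read 'q': s0 → s1
read 'q': s1 → s3
read 'r': s3 → s4
read 'q': s4 → s4
read 'p': s4 → s5
read 'r': s5 → s5
read 'p': s5 → s5
read 'q': s5 → s5
read 'r': s5 → s5
read 'r': s5 → s5
After 10 symbols: s5.

s5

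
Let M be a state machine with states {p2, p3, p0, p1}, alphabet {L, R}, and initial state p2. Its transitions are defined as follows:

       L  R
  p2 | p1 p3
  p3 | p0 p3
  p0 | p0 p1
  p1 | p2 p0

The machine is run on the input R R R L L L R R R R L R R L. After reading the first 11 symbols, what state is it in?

Trace: p2 -R-> p3 -R-> p3 -R-> p3 -L-> p0 -L-> p0 -L-> p0 -R-> p1 -R-> p0 -R-> p1 -R-> p0 -L-> p0
After 11 symbols: p0.

p0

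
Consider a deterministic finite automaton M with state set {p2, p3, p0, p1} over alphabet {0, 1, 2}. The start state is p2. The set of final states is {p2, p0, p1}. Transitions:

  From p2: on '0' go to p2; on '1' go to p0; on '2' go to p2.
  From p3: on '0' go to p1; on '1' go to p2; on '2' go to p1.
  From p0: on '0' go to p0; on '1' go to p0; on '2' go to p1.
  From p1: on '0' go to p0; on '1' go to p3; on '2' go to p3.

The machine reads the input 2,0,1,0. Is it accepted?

Trace: p2 -2-> p2 -0-> p2 -1-> p0 -0-> p0
End state p0 is accepting.

Yes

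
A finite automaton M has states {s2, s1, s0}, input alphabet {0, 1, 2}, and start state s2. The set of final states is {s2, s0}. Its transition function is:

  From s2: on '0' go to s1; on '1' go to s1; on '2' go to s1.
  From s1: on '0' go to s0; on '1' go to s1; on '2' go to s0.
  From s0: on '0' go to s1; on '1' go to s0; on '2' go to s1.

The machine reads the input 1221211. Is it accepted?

Yes

s2 → s1 → s0 → s1 → s1 → s0 → s0 → s0
End state s0 is accepting.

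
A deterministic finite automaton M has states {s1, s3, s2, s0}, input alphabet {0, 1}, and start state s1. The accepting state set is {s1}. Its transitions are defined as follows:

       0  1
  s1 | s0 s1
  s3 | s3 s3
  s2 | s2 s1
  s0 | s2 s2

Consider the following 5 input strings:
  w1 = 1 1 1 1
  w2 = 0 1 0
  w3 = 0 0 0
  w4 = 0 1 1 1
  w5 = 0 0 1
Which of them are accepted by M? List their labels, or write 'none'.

w1: s1 → s1 → s1 → s1 → s1  → end s1, accepted
w2: s1 → s0 → s2 → s2  → end s2, rejected
w3: s1 → s0 → s2 → s2  → end s2, rejected
w4: s1 → s0 → s2 → s1 → s1  → end s1, accepted
w5: s1 → s0 → s2 → s1  → end s1, accepted

w1, w4, w5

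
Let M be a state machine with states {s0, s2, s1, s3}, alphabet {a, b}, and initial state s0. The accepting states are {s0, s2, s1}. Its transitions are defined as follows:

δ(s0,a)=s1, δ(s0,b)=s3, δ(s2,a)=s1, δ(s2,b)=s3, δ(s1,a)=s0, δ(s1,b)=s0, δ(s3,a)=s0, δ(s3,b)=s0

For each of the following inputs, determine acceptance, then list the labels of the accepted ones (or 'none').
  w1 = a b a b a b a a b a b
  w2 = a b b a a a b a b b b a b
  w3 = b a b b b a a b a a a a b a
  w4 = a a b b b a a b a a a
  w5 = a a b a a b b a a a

w1:
  start at s0
  read 'a': s0 → s1
  read 'b': s1 → s0
  read 'a': s0 → s1
  read 'b': s1 → s0
  read 'a': s0 → s1
  read 'b': s1 → s0
  read 'a': s0 → s1
  read 'a': s1 → s0
  read 'b': s0 → s3
  read 'a': s3 → s0
  read 'b': s0 → s3
  end s3, rejected
w2:
  start at s0
  read 'a': s0 → s1
  read 'b': s1 → s0
  read 'b': s0 → s3
  read 'a': s3 → s0
  read 'a': s0 → s1
  read 'a': s1 → s0
  read 'b': s0 → s3
  read 'a': s3 → s0
  read 'b': s0 → s3
  read 'b': s3 → s0
  read 'b': s0 → s3
  read 'a': s3 → s0
  read 'b': s0 → s3
  end s3, rejected
w3:
  start at s0
  read 'b': s0 → s3
  read 'a': s3 → s0
  read 'b': s0 → s3
  read 'b': s3 → s0
  read 'b': s0 → s3
  read 'a': s3 → s0
  read 'a': s0 → s1
  read 'b': s1 → s0
  read 'a': s0 → s1
  read 'a': s1 → s0
  read 'a': s0 → s1
  read 'a': s1 → s0
  read 'b': s0 → s3
  read 'a': s3 → s0
  end s0, accepted
w4:
  start at s0
  read 'a': s0 → s1
  read 'a': s1 → s0
  read 'b': s0 → s3
  read 'b': s3 → s0
  read 'b': s0 → s3
  read 'a': s3 → s0
  read 'a': s0 → s1
  read 'b': s1 → s0
  read 'a': s0 → s1
  read 'a': s1 → s0
  read 'a': s0 → s1
  end s1, accepted
w5:
  start at s0
  read 'a': s0 → s1
  read 'a': s1 → s0
  read 'b': s0 → s3
  read 'a': s3 → s0
  read 'a': s0 → s1
  read 'b': s1 → s0
  read 'b': s0 → s3
  read 'a': s3 → s0
  read 'a': s0 → s1
  read 'a': s1 → s0
  end s0, accepted

w3, w4, w5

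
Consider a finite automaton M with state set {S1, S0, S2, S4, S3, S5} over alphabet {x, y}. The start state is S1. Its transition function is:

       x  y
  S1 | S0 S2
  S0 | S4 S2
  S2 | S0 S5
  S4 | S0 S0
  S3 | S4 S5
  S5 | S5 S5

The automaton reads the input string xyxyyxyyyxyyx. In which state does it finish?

start at S1
read 'x': S1 → S0
read 'y': S0 → S2
read 'x': S2 → S0
read 'y': S0 → S2
read 'y': S2 → S5
read 'x': S5 → S5
read 'y': S5 → S5
read 'y': S5 → S5
read 'y': S5 → S5
read 'x': S5 → S5
read 'y': S5 → S5
read 'y': S5 → S5
read 'x': S5 → S5

S5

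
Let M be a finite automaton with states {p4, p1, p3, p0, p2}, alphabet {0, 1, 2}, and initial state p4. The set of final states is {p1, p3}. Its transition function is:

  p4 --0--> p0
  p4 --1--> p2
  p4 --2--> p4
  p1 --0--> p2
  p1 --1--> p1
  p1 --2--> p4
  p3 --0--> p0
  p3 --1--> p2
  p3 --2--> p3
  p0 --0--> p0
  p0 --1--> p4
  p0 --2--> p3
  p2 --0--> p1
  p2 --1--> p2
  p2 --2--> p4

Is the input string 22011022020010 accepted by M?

Trace: p4 -2-> p4 -2-> p4 -0-> p0 -1-> p4 -1-> p2 -0-> p1 -2-> p4 -2-> p4 -0-> p0 -2-> p3 -0-> p0 -0-> p0 -1-> p4 -0-> p0
End state p0 is not accepting.

No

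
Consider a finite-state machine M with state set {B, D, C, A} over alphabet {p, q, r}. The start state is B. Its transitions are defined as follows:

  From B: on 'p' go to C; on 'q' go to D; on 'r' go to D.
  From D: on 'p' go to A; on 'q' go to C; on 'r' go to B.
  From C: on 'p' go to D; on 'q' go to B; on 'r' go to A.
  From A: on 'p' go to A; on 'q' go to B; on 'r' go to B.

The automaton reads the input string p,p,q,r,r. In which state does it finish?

B

B → C → D → C → A → B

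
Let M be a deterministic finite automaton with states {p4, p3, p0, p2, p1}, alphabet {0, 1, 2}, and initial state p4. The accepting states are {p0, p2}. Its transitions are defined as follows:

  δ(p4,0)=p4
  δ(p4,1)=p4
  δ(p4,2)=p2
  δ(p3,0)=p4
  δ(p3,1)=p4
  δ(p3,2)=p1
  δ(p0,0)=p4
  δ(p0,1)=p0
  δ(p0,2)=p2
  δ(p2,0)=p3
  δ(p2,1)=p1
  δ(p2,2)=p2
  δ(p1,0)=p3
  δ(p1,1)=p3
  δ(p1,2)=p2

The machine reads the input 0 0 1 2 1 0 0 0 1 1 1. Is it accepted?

No

p4 → p4 → p4 → p4 → p2 → p1 → p3 → p4 → p4 → p4 → p4 → p4
End state p4 is not accepting.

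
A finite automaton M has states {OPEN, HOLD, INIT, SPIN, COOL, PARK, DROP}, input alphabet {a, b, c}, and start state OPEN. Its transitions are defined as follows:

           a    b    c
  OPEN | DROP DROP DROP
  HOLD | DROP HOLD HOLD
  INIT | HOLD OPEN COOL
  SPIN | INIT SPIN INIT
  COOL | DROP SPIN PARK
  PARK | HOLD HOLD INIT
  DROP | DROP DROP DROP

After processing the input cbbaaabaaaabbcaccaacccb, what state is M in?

DROP

start at OPEN
read 'c': OPEN → DROP
read 'b': DROP → DROP
read 'b': DROP → DROP
read 'a': DROP → DROP
read 'a': DROP → DROP
read 'a': DROP → DROP
read 'b': DROP → DROP
read 'a': DROP → DROP
read 'a': DROP → DROP
read 'a': DROP → DROP
read 'a': DROP → DROP
read 'b': DROP → DROP
read 'b': DROP → DROP
read 'c': DROP → DROP
read 'a': DROP → DROP
read 'c': DROP → DROP
read 'c': DROP → DROP
read 'a': DROP → DROP
read 'a': DROP → DROP
read 'c': DROP → DROP
read 'c': DROP → DROP
read 'c': DROP → DROP
read 'b': DROP → DROP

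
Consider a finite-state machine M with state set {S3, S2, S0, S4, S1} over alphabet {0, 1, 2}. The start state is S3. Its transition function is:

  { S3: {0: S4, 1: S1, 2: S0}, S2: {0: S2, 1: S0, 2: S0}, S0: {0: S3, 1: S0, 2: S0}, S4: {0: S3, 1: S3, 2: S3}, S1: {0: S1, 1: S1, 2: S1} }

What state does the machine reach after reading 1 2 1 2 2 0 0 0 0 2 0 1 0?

S1

start at S3
read '1': S3 → S1
read '2': S1 → S1
read '1': S1 → S1
read '2': S1 → S1
read '2': S1 → S1
read '0': S1 → S1
read '0': S1 → S1
read '0': S1 → S1
read '0': S1 → S1
read '2': S1 → S1
read '0': S1 → S1
read '1': S1 → S1
read '0': S1 → S1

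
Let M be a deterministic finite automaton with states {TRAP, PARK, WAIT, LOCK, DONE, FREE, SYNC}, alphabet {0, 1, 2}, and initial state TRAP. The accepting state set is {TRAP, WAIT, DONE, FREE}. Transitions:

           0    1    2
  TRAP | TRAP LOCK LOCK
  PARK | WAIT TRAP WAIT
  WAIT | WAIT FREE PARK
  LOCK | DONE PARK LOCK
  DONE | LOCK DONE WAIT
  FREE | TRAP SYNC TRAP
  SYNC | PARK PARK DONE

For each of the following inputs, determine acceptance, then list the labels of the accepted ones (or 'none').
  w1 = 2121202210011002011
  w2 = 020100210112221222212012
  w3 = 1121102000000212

w2

w1:
  start at TRAP
  read '2': TRAP → LOCK
  read '1': LOCK → PARK
  read '2': PARK → WAIT
  read '1': WAIT → FREE
  read '2': FREE → TRAP
  read '0': TRAP → TRAP
  read '2': TRAP → LOCK
  read '2': LOCK → LOCK
  read '1': LOCK → PARK
  read '0': PARK → WAIT
  read '0': WAIT → WAIT
  read '1': WAIT → FREE
  read '1': FREE → SYNC
  read '0': SYNC → PARK
  read '0': PARK → WAIT
  read '2': WAIT → PARK
  read '0': PARK → WAIT
  read '1': WAIT → FREE
  read '1': FREE → SYNC
  end SYNC, rejected
w2:
  start at TRAP
  read '0': TRAP → TRAP
  read '2': TRAP → LOCK
  read '0': LOCK → DONE
  read '1': DONE → DONE
  read '0': DONE → LOCK
  read '0': LOCK → DONE
  read '2': DONE → WAIT
  read '1': WAIT → FREE
  read '0': FREE → TRAP
  read '1': TRAP → LOCK
  read '1': LOCK → PARK
  read '2': PARK → WAIT
  read '2': WAIT → PARK
  read '2': PARK → WAIT
  read '1': WAIT → FREE
  read '2': FREE → TRAP
  read '2': TRAP → LOCK
  read '2': LOCK → LOCK
  read '2': LOCK → LOCK
  read '1': LOCK → PARK
  read '2': PARK → WAIT
  read '0': WAIT → WAIT
  read '1': WAIT → FREE
  read '2': FREE → TRAP
  end TRAP, accepted
w3:
  start at TRAP
  read '1': TRAP → LOCK
  read '1': LOCK → PARK
  read '2': PARK → WAIT
  read '1': WAIT → FREE
  read '1': FREE → SYNC
  read '0': SYNC → PARK
  read '2': PARK → WAIT
  read '0': WAIT → WAIT
  read '0': WAIT → WAIT
  read '0': WAIT → WAIT
  read '0': WAIT → WAIT
  read '0': WAIT → WAIT
  read '0': WAIT → WAIT
  read '2': WAIT → PARK
  read '1': PARK → TRAP
  read '2': TRAP → LOCK
  end LOCK, rejected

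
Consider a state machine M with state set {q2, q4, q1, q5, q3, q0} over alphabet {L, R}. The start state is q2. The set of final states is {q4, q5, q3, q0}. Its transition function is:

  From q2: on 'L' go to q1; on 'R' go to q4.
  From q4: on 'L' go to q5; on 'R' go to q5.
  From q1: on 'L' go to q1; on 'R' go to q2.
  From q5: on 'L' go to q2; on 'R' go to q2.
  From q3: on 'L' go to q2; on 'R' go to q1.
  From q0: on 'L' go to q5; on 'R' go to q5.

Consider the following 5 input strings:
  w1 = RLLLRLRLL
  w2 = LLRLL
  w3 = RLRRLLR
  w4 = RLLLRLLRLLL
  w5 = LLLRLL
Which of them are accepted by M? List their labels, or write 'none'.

w1: q2 → q4 → q5 → q2 → q1 → q2 → q1 → q2 → q1 → q1  → end q1, rejected
w2: q2 → q1 → q1 → q2 → q1 → q1  → end q1, rejected
w3: q2 → q4 → q5 → q2 → q4 → q5 → q2 → q4  → end q4, accepted
w4: q2 → q4 → q5 → q2 → q1 → q2 → q1 → q1 → q2 → q1 → q1 → q1  → end q1, rejected
w5: q2 → q1 → q1 → q1 → q2 → q1 → q1  → end q1, rejected

w3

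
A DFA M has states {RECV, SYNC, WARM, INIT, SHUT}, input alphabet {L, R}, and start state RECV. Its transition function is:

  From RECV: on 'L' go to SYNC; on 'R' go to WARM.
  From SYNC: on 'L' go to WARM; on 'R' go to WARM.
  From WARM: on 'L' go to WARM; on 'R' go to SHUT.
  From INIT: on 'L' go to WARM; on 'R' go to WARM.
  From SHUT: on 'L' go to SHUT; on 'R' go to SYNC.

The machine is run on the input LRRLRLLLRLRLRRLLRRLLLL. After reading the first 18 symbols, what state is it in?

SYNC

start at RECV
read 'L': RECV → SYNC
read 'R': SYNC → WARM
read 'R': WARM → SHUT
read 'L': SHUT → SHUT
read 'R': SHUT → SYNC
read 'L': SYNC → WARM
read 'L': WARM → WARM
read 'L': WARM → WARM
read 'R': WARM → SHUT
read 'L': SHUT → SHUT
read 'R': SHUT → SYNC
read 'L': SYNC → WARM
read 'R': WARM → SHUT
read 'R': SHUT → SYNC
read 'L': SYNC → WARM
read 'L': WARM → WARM
read 'R': WARM → SHUT
read 'R': SHUT → SYNC
After 18 symbols: SYNC.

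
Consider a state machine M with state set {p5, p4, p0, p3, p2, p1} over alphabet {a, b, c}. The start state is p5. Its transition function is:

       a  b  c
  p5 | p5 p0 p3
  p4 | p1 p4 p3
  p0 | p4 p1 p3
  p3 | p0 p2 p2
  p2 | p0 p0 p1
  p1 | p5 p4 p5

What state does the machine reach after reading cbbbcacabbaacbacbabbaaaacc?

p2

Trace: p5 -c-> p3 -b-> p2 -b-> p0 -b-> p1 -c-> p5 -a-> p5 -c-> p3 -a-> p0 -b-> p1 -b-> p4 -a-> p1 -a-> p5 -c-> p3 -b-> p2 -a-> p0 -c-> p3 -b-> p2 -a-> p0 -b-> p1 -b-> p4 -a-> p1 -a-> p5 -a-> p5 -a-> p5 -c-> p3 -c-> p2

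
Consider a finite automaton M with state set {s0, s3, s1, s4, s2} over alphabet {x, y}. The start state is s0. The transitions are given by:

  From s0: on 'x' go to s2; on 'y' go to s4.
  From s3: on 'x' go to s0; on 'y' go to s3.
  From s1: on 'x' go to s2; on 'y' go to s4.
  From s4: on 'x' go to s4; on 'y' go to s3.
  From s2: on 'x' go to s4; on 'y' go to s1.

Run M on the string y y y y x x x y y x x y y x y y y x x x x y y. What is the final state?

s3

start at s0
read 'y': s0 → s4
read 'y': s4 → s3
read 'y': s3 → s3
read 'y': s3 → s3
read 'x': s3 → s0
read 'x': s0 → s2
read 'x': s2 → s4
read 'y': s4 → s3
read 'y': s3 → s3
read 'x': s3 → s0
read 'x': s0 → s2
read 'y': s2 → s1
read 'y': s1 → s4
read 'x': s4 → s4
read 'y': s4 → s3
read 'y': s3 → s3
read 'y': s3 → s3
read 'x': s3 → s0
read 'x': s0 → s2
read 'x': s2 → s4
read 'x': s4 → s4
read 'y': s4 → s3
read 'y': s3 → s3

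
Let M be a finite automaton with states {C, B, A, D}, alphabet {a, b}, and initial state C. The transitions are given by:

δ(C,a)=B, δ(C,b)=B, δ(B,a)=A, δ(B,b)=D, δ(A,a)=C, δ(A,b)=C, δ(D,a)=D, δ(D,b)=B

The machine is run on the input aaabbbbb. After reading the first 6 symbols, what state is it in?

B

start at C
read 'a': C → B
read 'a': B → A
read 'a': A → C
read 'b': C → B
read 'b': B → D
read 'b': D → B
After 6 symbols: B.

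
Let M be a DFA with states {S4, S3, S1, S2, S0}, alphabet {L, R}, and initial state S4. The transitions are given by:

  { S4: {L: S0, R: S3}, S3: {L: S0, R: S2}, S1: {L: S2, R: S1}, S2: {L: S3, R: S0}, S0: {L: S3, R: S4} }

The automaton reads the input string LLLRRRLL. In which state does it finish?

S4 → S0 → S3 → S0 → S4 → S3 → S2 → S3 → S0

S0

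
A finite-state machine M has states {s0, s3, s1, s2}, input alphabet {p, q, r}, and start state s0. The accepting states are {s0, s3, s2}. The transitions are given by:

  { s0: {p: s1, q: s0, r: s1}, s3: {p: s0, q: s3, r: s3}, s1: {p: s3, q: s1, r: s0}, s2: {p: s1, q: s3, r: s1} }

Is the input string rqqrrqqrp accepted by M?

No

Trace: s0 -r-> s1 -q-> s1 -q-> s1 -r-> s0 -r-> s1 -q-> s1 -q-> s1 -r-> s0 -p-> s1
End state s1 is not accepting.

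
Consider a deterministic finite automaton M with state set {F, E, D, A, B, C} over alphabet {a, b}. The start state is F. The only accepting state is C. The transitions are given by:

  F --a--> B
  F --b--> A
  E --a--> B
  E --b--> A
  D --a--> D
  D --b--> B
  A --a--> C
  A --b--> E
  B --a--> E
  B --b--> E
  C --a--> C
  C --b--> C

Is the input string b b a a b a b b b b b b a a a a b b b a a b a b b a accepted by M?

F → A → E → B → E → A → C → C → C → C → C → C → C → C → C → C → C → C → C → C → C → C → C → C → C → C → C
End state C is accepting.

Yes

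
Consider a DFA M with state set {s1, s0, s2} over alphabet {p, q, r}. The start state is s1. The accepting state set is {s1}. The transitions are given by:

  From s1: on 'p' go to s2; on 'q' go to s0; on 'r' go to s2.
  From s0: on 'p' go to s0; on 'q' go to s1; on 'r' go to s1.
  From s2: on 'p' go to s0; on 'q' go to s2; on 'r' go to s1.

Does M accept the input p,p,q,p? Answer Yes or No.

start at s1
read 'p': s1 → s2
read 'p': s2 → s0
read 'q': s0 → s1
read 'p': s1 → s2
End state s2 is not accepting.

No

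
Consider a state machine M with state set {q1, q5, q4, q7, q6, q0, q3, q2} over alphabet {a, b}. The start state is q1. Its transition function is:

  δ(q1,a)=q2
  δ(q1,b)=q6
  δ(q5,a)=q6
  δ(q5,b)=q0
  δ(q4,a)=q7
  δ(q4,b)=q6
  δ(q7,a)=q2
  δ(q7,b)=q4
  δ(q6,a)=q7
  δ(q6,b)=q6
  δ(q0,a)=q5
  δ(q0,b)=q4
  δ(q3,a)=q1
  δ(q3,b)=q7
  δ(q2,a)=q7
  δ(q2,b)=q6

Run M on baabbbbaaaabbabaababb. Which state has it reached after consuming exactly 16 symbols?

start at q1
read 'b': q1 → q6
read 'a': q6 → q7
read 'a': q7 → q2
read 'b': q2 → q6
read 'b': q6 → q6
read 'b': q6 → q6
read 'b': q6 → q6
read 'a': q6 → q7
read 'a': q7 → q2
read 'a': q2 → q7
read 'a': q7 → q2
read 'b': q2 → q6
read 'b': q6 → q6
read 'a': q6 → q7
read 'b': q7 → q4
read 'a': q4 → q7
After 16 symbols: q7.

q7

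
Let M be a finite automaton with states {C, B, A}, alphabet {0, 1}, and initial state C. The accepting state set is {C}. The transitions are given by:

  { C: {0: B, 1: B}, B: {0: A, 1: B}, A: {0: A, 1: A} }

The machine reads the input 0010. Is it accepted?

C → B → A → A → A
End state A is not accepting.

No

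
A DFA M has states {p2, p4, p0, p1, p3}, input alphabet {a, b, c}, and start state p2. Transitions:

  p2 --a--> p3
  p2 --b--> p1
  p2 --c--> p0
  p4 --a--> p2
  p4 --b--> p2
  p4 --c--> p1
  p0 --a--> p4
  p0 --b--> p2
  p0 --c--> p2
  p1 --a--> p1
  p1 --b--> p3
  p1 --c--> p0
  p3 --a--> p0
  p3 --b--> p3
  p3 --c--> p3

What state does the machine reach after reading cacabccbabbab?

p3

p2 → p0 → p4 → p1 → p1 → p3 → p3 → p3 → p3 → p0 → p2 → p1 → p1 → p3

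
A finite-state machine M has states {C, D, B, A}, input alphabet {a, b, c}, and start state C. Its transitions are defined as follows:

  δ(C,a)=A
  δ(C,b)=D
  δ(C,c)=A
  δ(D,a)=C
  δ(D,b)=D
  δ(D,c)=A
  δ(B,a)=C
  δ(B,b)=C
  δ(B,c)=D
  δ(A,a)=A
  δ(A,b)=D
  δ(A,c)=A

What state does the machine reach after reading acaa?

start at C
read 'a': C → A
read 'c': A → A
read 'a': A → A
read 'a': A → A

A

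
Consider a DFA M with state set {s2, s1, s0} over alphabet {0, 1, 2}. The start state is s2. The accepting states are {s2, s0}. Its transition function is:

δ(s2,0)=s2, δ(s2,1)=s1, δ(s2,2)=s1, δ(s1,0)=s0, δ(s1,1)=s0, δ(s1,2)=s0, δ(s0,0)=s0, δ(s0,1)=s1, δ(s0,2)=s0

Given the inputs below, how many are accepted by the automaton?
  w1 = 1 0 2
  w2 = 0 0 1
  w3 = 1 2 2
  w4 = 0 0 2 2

w1:
  start at s2
  read '1': s2 → s1
  read '0': s1 → s0
  read '2': s0 → s0
  end s0, accepted
w2:
  start at s2
  read '0': s2 → s2
  read '0': s2 → s2
  read '1': s2 → s1
  end s1, rejected
w3:
  start at s2
  read '1': s2 → s1
  read '2': s1 → s0
  read '2': s0 → s0
  end s0, accepted
w4:
  start at s2
  read '0': s2 → s2
  read '0': s2 → s2
  read '2': s2 → s1
  read '2': s1 → s0
  end s0, accepted

3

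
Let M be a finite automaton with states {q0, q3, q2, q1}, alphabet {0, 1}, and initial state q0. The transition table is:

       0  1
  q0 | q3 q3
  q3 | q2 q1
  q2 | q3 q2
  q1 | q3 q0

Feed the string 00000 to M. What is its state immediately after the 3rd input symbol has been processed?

q3

q0 → q3 → q2 → q3
After 3 symbols: q3.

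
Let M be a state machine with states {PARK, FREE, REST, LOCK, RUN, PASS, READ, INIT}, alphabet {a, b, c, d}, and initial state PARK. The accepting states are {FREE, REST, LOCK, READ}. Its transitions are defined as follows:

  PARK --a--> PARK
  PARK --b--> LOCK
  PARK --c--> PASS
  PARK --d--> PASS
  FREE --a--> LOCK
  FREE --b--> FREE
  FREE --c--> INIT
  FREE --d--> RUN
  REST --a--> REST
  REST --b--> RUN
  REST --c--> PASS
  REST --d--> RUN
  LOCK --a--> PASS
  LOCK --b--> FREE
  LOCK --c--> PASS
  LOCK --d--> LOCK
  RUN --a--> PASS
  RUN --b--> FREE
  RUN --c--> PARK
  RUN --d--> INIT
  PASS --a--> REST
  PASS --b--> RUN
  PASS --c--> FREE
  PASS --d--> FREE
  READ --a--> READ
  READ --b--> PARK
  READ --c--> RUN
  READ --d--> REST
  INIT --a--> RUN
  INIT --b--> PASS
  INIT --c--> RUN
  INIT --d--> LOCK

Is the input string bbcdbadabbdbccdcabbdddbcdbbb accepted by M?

PARK → LOCK → FREE → INIT → LOCK → FREE → LOCK → LOCK → PASS → RUN → FREE → RUN → FREE → INIT → RUN → INIT → RUN → PASS → RUN → FREE → RUN → INIT → LOCK → FREE → INIT → LOCK → FREE → FREE → FREE
End state FREE is accepting.

Yes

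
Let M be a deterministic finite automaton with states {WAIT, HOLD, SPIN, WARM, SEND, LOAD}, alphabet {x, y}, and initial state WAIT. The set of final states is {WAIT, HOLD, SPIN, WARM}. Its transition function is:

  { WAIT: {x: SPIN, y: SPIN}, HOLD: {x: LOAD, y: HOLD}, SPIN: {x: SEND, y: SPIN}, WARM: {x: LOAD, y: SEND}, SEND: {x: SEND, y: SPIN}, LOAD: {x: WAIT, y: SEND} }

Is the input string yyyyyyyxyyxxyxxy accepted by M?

WAIT → SPIN → SPIN → SPIN → SPIN → SPIN → SPIN → SPIN → SEND → SPIN → SPIN → SEND → SEND → SPIN → SEND → SEND → SPIN
End state SPIN is accepting.

Yes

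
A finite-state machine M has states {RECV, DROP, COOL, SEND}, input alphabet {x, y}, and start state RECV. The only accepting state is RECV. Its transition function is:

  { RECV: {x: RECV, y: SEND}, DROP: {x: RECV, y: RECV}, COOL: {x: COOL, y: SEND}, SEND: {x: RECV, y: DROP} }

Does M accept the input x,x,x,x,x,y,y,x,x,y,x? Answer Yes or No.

Yes

start at RECV
read 'x': RECV → RECV
read 'x': RECV → RECV
read 'x': RECV → RECV
read 'x': RECV → RECV
read 'x': RECV → RECV
read 'y': RECV → SEND
read 'y': SEND → DROP
read 'x': DROP → RECV
read 'x': RECV → RECV
read 'y': RECV → SEND
read 'x': SEND → RECV
End state RECV is accepting.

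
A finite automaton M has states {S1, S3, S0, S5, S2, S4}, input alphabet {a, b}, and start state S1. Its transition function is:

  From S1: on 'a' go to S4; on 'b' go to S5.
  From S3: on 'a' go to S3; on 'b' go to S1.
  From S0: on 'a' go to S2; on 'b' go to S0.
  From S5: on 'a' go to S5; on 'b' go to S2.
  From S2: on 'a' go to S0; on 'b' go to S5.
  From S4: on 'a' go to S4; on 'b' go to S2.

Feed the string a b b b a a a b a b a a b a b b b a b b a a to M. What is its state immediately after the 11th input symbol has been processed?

Trace: S1 -a-> S4 -b-> S2 -b-> S5 -b-> S2 -a-> S0 -a-> S2 -a-> S0 -b-> S0 -a-> S2 -b-> S5 -a-> S5
After 11 symbols: S5.

S5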